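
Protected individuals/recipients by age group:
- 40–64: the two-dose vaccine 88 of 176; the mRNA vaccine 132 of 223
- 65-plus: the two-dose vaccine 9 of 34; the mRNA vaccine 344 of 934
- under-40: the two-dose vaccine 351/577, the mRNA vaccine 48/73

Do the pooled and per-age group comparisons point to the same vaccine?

40–64: the two-dose vaccine 88/176 = 50.0%, the mRNA vaccine 132/223 = 59.2% → the mRNA vaccine
65-plus: the two-dose vaccine 9/34 = 26.5%, the mRNA vaccine 344/934 = 36.8% → the mRNA vaccine
Under-40: the two-dose vaccine 351/577 = 60.8%, the mRNA vaccine 48/73 = 65.8% → the mRNA vaccine
Overall: the two-dose vaccine 448/787 = 56.9%, the mRNA vaccine 524/1230 = 42.6% → the two-dose vaccine
The mRNA vaccine wins each age group but the two-dose vaccine wins overall — the comparison reverses. The mRNA vaccine's recipients skew toward 65-plus, which has a lower base rate.

No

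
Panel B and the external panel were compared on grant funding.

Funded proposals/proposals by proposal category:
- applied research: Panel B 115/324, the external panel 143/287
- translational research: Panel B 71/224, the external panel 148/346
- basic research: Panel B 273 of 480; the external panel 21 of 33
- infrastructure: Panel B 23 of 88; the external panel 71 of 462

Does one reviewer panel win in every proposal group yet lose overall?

No

Applied research: Panel B 115/324 = 35.5%, the external panel 143/287 = 49.8% → the external panel
Translational research: Panel B 71/224 = 31.7%, the external panel 148/346 = 42.8% → the external panel
Basic research: Panel B 273/480 = 56.9%, the external panel 21/33 = 63.6% → the external panel
Infrastructure: Panel B 23/88 = 26.1%, the external panel 71/462 = 15.4% → Panel B
Overall: Panel B 482/1116 = 43.2%, the external panel 383/1128 = 34.0% → Panel B
Neither sweeps: Panel B wins 1 of 4 groups, the external panel wins 3. Panel B wins overall but not every group — no Simpson reversal.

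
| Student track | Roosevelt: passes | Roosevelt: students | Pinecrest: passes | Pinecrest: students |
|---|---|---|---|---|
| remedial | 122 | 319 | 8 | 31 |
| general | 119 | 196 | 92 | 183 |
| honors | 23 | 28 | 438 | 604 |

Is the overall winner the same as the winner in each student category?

No

Remedial: Roosevelt 122/319 = 38.2%, Pinecrest 8/31 = 25.8% → Roosevelt
General: Roosevelt 119/196 = 60.7%, Pinecrest 92/183 = 50.3% → Roosevelt
Honors: Roosevelt 23/28 = 82.1%, Pinecrest 438/604 = 72.5% → Roosevelt
Overall: Roosevelt 264/543 = 48.6%, Pinecrest 538/818 = 65.8% → Pinecrest
Roosevelt wins each student group but Pinecrest wins overall — the comparison reverses. Roosevelt's students skew toward remedial, which has a lower base rate.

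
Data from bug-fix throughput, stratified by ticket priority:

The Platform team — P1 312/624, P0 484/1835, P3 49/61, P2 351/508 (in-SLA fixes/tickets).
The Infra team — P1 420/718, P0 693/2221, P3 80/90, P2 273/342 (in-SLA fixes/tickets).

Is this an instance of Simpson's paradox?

No

P1: the Platform team 312/624 = 50.0%, the Infra team 420/718 = 58.5% → the Infra team
P0: the Platform team 484/1835 = 26.4%, the Infra team 693/2221 = 31.2% → the Infra team
P3: the Platform team 49/61 = 80.3%, the Infra team 80/90 = 88.9% → the Infra team
P2: the Platform team 351/508 = 69.1%, the Infra team 273/342 = 79.8% → the Infra team
Overall: the Platform team 1196/3028 = 39.5%, the Infra team 1466/3371 = 43.5% → the Infra team
The Infra team wins overall and in every ticket group — no reversal.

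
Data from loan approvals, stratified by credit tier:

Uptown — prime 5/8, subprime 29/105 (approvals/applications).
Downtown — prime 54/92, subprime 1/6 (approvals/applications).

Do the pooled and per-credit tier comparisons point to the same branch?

No

Prime: Uptown 5/8 = 62.5%, Downtown 54/92 = 58.7% → Uptown
Subprime: Uptown 29/105 = 27.6%, Downtown 1/6 = 16.7% → Uptown
Overall: Uptown 34/113 = 30.1%, Downtown 55/98 = 56.1% → Downtown
Uptown wins each credit group but Downtown wins overall — the comparison reverses. Uptown's applications skew toward subprime, which has a lower base rate.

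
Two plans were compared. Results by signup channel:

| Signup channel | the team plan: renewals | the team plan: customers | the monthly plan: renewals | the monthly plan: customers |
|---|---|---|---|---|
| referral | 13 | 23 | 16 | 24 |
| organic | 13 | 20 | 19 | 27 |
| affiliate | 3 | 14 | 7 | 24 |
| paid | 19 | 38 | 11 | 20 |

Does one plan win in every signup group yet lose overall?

Referral: the team plan 13/23 = 56.5%, the monthly plan 16/24 = 66.7% → the monthly plan
Organic: the team plan 13/20 = 65.0%, the monthly plan 19/27 = 70.4% → the monthly plan
Affiliate: the team plan 3/14 = 21.4%, the monthly plan 7/24 = 29.2% → the monthly plan
Paid: the team plan 19/38 = 50.0%, the monthly plan 11/20 = 55.0% → the monthly plan
Overall: the team plan 48/95 = 50.5%, the monthly plan 53/95 = 55.8% → the monthly plan
The monthly plan wins overall and in every signup group — no reversal.

No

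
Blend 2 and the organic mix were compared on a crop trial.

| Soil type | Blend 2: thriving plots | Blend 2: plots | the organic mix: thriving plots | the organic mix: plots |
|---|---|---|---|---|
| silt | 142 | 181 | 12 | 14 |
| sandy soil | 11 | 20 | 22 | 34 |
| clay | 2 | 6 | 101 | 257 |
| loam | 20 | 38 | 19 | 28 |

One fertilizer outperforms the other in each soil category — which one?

the organic mix

Silt: Blend 2 142/181 = 78.5%, the organic mix 12/14 = 85.7% → the organic mix
Sandy soil: Blend 2 11/20 = 55.0%, the organic mix 22/34 = 64.7% → the organic mix
Clay: Blend 2 2/6 = 33.3%, the organic mix 101/257 = 39.3% → the organic mix
Loam: Blend 2 20/38 = 52.6%, the organic mix 19/28 = 67.9% → the organic mix
The organic mix has the higher rate in all 4 groups.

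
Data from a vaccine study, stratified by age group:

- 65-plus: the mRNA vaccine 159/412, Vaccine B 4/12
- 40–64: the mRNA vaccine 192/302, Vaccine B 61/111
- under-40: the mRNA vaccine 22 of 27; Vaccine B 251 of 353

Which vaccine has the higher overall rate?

65-plus: the mRNA vaccine 159/412 = 38.6%, Vaccine B 4/12 = 33.3% → the mRNA vaccine
40–64: the mRNA vaccine 192/302 = 63.6%, Vaccine B 61/111 = 55.0% → the mRNA vaccine
Under-40: the mRNA vaccine 22/27 = 81.5%, Vaccine B 251/353 = 71.1% → the mRNA vaccine
Overall: the mRNA vaccine 373/741 = 50.3%, Vaccine B 316/476 = 66.4% → Vaccine B
(The mRNA vaccine wins every age group but Vaccine B wins overall — the mRNA vaccine's recipients skew toward the low-rate 65-plus group.)

Vaccine B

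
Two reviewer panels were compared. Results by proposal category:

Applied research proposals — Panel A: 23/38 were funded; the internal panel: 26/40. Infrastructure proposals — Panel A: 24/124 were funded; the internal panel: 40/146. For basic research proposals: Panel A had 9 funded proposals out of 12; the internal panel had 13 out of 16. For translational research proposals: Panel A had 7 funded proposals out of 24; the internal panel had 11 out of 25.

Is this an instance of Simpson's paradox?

No

Applied research: Panel A 23/38 = 60.5%, the internal panel 26/40 = 65.0% → the internal panel
Infrastructure: Panel A 24/124 = 19.4%, the internal panel 40/146 = 27.4% → the internal panel
Basic research: Panel A 9/12 = 75.0%, the internal panel 13/16 = 81.2% → the internal panel
Translational research: Panel A 7/24 = 29.2%, the internal panel 11/25 = 44.0% → the internal panel
Overall: Panel A 63/198 = 31.8%, the internal panel 90/227 = 39.6% → the internal panel
The internal panel wins overall and in every proposal group — no reversal.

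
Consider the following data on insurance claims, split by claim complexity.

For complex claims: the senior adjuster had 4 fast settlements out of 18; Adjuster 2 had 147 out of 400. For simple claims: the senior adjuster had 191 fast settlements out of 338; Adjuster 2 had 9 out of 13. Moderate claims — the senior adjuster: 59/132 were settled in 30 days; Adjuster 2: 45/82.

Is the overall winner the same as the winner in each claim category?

No

Complex: the senior adjuster 4/18 = 22.2%, Adjuster 2 147/400 = 36.8% → Adjuster 2
Simple: the senior adjuster 191/338 = 56.5%, Adjuster 2 9/13 = 69.2% → Adjuster 2
Moderate: the senior adjuster 59/132 = 44.7%, Adjuster 2 45/82 = 54.9% → Adjuster 2
Overall: the senior adjuster 254/488 = 52.0%, Adjuster 2 201/495 = 40.6% → the senior adjuster
Adjuster 2 wins each claim group but the senior adjuster wins overall — the comparison reverses. Adjuster 2's claims skew toward complex, which has a lower base rate.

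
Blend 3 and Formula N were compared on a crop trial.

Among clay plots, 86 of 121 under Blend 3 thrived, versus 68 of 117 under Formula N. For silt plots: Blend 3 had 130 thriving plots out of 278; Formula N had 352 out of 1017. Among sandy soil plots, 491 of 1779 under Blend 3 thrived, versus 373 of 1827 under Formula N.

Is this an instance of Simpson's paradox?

Clay: Blend 3 86/121 = 71.1%, Formula N 68/117 = 58.1% → Blend 3
Silt: Blend 3 130/278 = 46.8%, Formula N 352/1017 = 34.6% → Blend 3
Sandy soil: Blend 3 491/1779 = 27.6%, Formula N 373/1827 = 20.4% → Blend 3
Overall: Blend 3 707/2178 = 32.5%, Formula N 793/2961 = 26.8% → Blend 3
Blend 3 wins overall and in every soil group — no reversal.

No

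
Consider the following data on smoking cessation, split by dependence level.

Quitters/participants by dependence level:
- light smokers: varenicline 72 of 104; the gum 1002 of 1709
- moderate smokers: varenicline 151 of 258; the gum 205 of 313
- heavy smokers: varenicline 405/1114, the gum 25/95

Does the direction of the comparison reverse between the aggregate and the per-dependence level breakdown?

Light smokers: varenicline 72/104 = 69.2%, the gum 1002/1709 = 58.6% → varenicline
Moderate smokers: varenicline 151/258 = 58.5%, the gum 205/313 = 65.5% → the gum
Heavy smokers: varenicline 405/1114 = 36.4%, the gum 25/95 = 26.3% → varenicline
Overall: varenicline 628/1476 = 42.5%, the gum 1232/2117 = 58.2% → the gum
Neither sweeps: varenicline wins 2 of 3 groups, the gum wins 1. The gum wins overall but not every group — no Simpson reversal.

No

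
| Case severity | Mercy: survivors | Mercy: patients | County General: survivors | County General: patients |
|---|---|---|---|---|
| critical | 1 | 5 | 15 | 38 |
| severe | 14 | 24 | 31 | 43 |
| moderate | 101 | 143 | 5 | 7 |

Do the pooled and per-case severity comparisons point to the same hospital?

No

Critical: Mercy 1/5 = 20.0%, County General 15/38 = 39.5% → County General
Severe: Mercy 14/24 = 58.3%, County General 31/43 = 72.1% → County General
Moderate: Mercy 101/143 = 70.6%, County General 5/7 = 71.4% → County General
Overall: Mercy 116/172 = 67.4%, County General 51/88 = 58.0% → Mercy
County General wins each case group but Mercy wins overall — the comparison reverses. County General's patients skew toward critical, which has a lower base rate.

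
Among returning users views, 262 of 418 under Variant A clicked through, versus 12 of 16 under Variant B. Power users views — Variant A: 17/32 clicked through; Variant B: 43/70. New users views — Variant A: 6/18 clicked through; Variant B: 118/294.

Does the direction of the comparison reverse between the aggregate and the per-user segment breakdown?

Yes

Returning users: Variant A 262/418 = 62.7%, Variant B 12/16 = 75.0% → Variant B
Power users: Variant A 17/32 = 53.1%, Variant B 43/70 = 61.4% → Variant B
New users: Variant A 6/18 = 33.3%, Variant B 118/294 = 40.1% → Variant B
Overall: Variant A 285/468 = 60.9%, Variant B 173/380 = 45.5% → Variant A
Variant B wins each user group but Variant A wins overall — the comparison reverses. Variant B's views skew toward new users, which has a lower base rate.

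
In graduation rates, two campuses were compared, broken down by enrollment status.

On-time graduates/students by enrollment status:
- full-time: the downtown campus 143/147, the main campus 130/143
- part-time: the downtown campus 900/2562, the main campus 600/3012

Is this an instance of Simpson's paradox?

Full-time: the downtown campus 143/147 = 97.3%, the main campus 130/143 = 90.9% → the downtown campus
Part-time: the downtown campus 900/2562 = 35.1%, the main campus 600/3012 = 19.9% → the downtown campus
Overall: the downtown campus 1043/2709 = 38.5%, the main campus 730/3155 = 23.1% → the downtown campus
The downtown campus wins overall and in every enrollment group — no reversal.

No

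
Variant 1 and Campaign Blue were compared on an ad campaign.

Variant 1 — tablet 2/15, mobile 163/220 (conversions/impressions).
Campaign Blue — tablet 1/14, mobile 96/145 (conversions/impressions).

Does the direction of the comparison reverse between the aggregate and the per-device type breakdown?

No

Tablet: Variant 1 2/15 = 13.3%, Campaign Blue 1/14 = 7.1% → Variant 1
Mobile: Variant 1 163/220 = 74.1%, Campaign Blue 96/145 = 66.2% → Variant 1
Overall: Variant 1 165/235 = 70.2%, Campaign Blue 97/159 = 61.0% → Variant 1
Variant 1 wins overall and in every device group — no reversal.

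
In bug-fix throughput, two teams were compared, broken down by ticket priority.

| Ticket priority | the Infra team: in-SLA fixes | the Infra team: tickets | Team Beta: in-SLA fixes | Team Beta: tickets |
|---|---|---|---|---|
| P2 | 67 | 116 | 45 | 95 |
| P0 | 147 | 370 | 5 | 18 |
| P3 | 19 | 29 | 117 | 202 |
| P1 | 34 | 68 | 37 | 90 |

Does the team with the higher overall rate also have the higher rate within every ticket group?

P2: the Infra team 67/116 = 57.8%, Team Beta 45/95 = 47.4% → the Infra team
P0: the Infra team 147/370 = 39.7%, Team Beta 5/18 = 27.8% → the Infra team
P3: the Infra team 19/29 = 65.5%, Team Beta 117/202 = 57.9% → the Infra team
P1: the Infra team 34/68 = 50.0%, Team Beta 37/90 = 41.1% → the Infra team
Overall: the Infra team 267/583 = 45.8%, Team Beta 204/405 = 50.4% → Team Beta
The Infra team wins each ticket group but Team Beta wins overall — the comparison reverses. The Infra team's tickets skew toward P0, which has a lower base rate.

No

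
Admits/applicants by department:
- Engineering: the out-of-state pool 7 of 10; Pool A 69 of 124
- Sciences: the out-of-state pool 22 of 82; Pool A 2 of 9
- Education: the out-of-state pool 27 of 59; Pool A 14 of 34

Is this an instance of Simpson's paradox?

Engineering: the out-of-state pool 7/10 = 70.0%, Pool A 69/124 = 55.6% → the out-of-state pool
Sciences: the out-of-state pool 22/82 = 26.8%, Pool A 2/9 = 22.2% → the out-of-state pool
Education: the out-of-state pool 27/59 = 45.8%, Pool A 14/34 = 41.2% → the out-of-state pool
Overall: the out-of-state pool 56/151 = 37.1%, Pool A 85/167 = 50.9% → Pool A
The out-of-state pool wins each department group but Pool A wins overall — the comparison reverses. The out-of-state pool's applicants skew toward Sciences, which has a lower base rate.

Yes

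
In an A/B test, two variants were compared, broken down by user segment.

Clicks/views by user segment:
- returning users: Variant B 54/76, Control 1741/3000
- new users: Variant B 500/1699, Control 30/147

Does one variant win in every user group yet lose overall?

Returning users: Variant B 54/76 = 71.1%, Control 1741/3000 = 58.0% → Variant B
New users: Variant B 500/1699 = 29.4%, Control 30/147 = 20.4% → Variant B
Overall: Variant B 554/1775 = 31.2%, Control 1771/3147 = 56.3% → Control
Variant B wins each user group but Control wins overall — the comparison reverses. Variant B's views skew toward new users, which has a lower base rate.

Yes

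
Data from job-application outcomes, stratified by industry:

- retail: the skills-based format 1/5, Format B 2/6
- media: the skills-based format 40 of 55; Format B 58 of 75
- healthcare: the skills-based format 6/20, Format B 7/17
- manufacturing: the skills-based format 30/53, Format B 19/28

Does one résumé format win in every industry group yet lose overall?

No

Retail: the skills-based format 1/5 = 20.0%, Format B 2/6 = 33.3% → Format B
Media: the skills-based format 40/55 = 72.7%, Format B 58/75 = 77.3% → Format B
Healthcare: the skills-based format 6/20 = 30.0%, Format B 7/17 = 41.2% → Format B
Manufacturing: the skills-based format 30/53 = 56.6%, Format B 19/28 = 67.9% → Format B
Overall: the skills-based format 77/133 = 57.9%, Format B 86/126 = 68.3% → Format B
Format B wins overall and in every industry group — no reversal.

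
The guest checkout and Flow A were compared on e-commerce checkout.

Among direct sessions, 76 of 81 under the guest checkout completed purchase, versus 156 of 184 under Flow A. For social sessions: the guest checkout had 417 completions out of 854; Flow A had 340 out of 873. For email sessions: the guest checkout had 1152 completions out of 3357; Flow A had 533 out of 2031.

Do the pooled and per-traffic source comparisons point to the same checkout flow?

Direct: the guest checkout 76/81 = 93.8%, Flow A 156/184 = 84.8% → the guest checkout
Social: the guest checkout 417/854 = 48.8%, Flow A 340/873 = 38.9% → the guest checkout
Email: the guest checkout 1152/3357 = 34.3%, Flow A 533/2031 = 26.2% → the guest checkout
Overall: the guest checkout 1645/4292 = 38.3%, Flow A 1029/3088 = 33.3% → the guest checkout
The guest checkout wins overall and in every traffic group — no reversal.

Yes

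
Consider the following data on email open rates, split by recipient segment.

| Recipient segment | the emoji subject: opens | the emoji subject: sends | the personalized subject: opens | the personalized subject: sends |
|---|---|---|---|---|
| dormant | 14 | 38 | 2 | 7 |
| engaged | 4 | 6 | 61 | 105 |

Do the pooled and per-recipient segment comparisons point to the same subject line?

Dormant: the emoji subject 14/38 = 36.8%, the personalized subject 2/7 = 28.6% → the emoji subject
Engaged: the emoji subject 4/6 = 66.7%, the personalized subject 61/105 = 58.1% → the emoji subject
Overall: the emoji subject 18/44 = 40.9%, the personalized subject 63/112 = 56.2% → the personalized subject
The emoji subject wins each recipient group but the personalized subject wins overall — the comparison reverses. The emoji subject's sends skew toward dormant, which has a lower base rate.

No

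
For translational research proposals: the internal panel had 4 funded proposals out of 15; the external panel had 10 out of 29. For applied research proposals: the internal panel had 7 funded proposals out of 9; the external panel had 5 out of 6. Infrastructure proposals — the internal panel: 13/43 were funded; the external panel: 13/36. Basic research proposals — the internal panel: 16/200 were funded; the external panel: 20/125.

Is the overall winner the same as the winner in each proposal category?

Yes

Translational research: the internal panel 4/15 = 26.7%, the external panel 10/29 = 34.5% → the external panel
Applied research: the internal panel 7/9 = 77.8%, the external panel 5/6 = 83.3% → the external panel
Infrastructure: the internal panel 13/43 = 30.2%, the external panel 13/36 = 36.1% → the external panel
Basic research: the internal panel 16/200 = 8.0%, the external panel 20/125 = 16.0% → the external panel
Overall: the internal panel 40/267 = 15.0%, the external panel 48/196 = 24.5% → the external panel
The external panel wins overall and in every proposal group — no reversal.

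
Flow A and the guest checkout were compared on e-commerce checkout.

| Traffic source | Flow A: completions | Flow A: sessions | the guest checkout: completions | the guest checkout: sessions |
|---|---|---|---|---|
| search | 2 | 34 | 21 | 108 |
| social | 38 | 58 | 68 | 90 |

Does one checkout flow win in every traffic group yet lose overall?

Search: Flow A 2/34 = 5.9%, the guest checkout 21/108 = 19.4% → the guest checkout
Social: Flow A 38/58 = 65.5%, the guest checkout 68/90 = 75.6% → the guest checkout
Overall: Flow A 40/92 = 43.5%, the guest checkout 89/198 = 44.9% → the guest checkout
The guest checkout wins overall and in every traffic group — no reversal.

No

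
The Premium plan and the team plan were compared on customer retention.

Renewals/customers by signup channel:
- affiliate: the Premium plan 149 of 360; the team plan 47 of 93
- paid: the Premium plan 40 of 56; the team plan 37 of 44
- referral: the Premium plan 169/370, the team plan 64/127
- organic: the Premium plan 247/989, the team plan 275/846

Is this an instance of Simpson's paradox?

No

Affiliate: the Premium plan 149/360 = 41.4%, the team plan 47/93 = 50.5% → the team plan
Paid: the Premium plan 40/56 = 71.4%, the team plan 37/44 = 84.1% → the team plan
Referral: the Premium plan 169/370 = 45.7%, the team plan 64/127 = 50.4% → the team plan
Organic: the Premium plan 247/989 = 25.0%, the team plan 275/846 = 32.5% → the team plan
Overall: the Premium plan 605/1775 = 34.1%, the team plan 423/1110 = 38.1% → the team plan
The team plan wins overall and in every signup group — no reversal.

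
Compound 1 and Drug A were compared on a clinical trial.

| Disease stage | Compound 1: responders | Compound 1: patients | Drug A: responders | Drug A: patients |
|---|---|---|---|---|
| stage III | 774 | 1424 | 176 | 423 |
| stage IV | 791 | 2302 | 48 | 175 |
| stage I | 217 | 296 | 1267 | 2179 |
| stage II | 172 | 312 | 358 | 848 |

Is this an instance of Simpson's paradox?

Yes

Stage III: Compound 1 774/1424 = 54.4%, Drug A 176/423 = 41.6% → Compound 1
Stage IV: Compound 1 791/2302 = 34.4%, Drug A 48/175 = 27.4% → Compound 1
Stage I: Compound 1 217/296 = 73.3%, Drug A 1267/2179 = 58.1% → Compound 1
Stage II: Compound 1 172/312 = 55.1%, Drug A 358/848 = 42.2% → Compound 1
Overall: Compound 1 1954/4334 = 45.1%, Drug A 1849/3625 = 51.0% → Drug A
Compound 1 wins each disease group but Drug A wins overall — the comparison reverses. Compound 1's patients skew toward stage IV, which has a lower base rate.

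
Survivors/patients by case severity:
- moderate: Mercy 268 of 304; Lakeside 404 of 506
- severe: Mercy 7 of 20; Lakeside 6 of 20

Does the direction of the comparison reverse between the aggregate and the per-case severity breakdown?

No

Moderate: Mercy 268/304 = 88.2%, Lakeside 404/506 = 79.8% → Mercy
Severe: Mercy 7/20 = 35.0%, Lakeside 6/20 = 30.0% → Mercy
Overall: Mercy 275/324 = 84.9%, Lakeside 410/526 = 77.9% → Mercy
Mercy wins overall and in every case group — no reversal.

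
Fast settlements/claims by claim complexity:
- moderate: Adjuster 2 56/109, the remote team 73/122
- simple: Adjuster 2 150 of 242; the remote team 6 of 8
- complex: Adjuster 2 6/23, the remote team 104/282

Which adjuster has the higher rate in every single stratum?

the remote team

Moderate: Adjuster 2 56/109 = 51.4%, the remote team 73/122 = 59.8% → the remote team
Simple: Adjuster 2 150/242 = 62.0%, the remote team 6/8 = 75.0% → the remote team
Complex: Adjuster 2 6/23 = 26.1%, the remote team 104/282 = 36.9% → the remote team
The remote team has the higher rate in all 3 groups.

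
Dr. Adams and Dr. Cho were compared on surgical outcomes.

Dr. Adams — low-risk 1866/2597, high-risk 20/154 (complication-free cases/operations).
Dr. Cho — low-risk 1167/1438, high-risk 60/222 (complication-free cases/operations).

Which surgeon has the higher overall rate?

Low-risk: Dr. Adams 1866/2597 = 71.9%, Dr. Cho 1167/1438 = 81.2% → Dr. Cho
High-risk: Dr. Adams 20/154 = 13.0%, Dr. Cho 60/222 = 27.0% → Dr. Cho
Overall: Dr. Adams 1886/2751 = 68.6%, Dr. Cho 1227/1660 = 73.9% → Dr. Cho

Dr. Cho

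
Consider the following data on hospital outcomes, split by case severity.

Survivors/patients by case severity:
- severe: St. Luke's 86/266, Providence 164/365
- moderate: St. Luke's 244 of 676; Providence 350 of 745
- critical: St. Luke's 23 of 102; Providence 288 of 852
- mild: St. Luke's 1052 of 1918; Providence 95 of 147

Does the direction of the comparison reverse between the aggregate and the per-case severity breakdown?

Severe: St. Luke's 86/266 = 32.3%, Providence 164/365 = 44.9% → Providence
Moderate: St. Luke's 244/676 = 36.1%, Providence 350/745 = 47.0% → Providence
Critical: St. Luke's 23/102 = 22.5%, Providence 288/852 = 33.8% → Providence
Mild: St. Luke's 1052/1918 = 54.8%, Providence 95/147 = 64.6% → Providence
Overall: St. Luke's 1405/2962 = 47.4%, Providence 897/2109 = 42.5% → St. Luke's
Providence wins each case group but St. Luke's wins overall — the comparison reverses. Providence's patients skew toward critical, which has a lower base rate.

Yes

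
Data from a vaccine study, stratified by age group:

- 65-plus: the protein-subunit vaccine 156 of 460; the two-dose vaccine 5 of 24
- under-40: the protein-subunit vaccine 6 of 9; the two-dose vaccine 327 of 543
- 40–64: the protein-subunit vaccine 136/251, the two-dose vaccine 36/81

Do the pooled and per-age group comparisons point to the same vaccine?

65-plus: the protein-subunit vaccine 156/460 = 33.9%, the two-dose vaccine 5/24 = 20.8% → the protein-subunit vaccine
Under-40: the protein-subunit vaccine 6/9 = 66.7%, the two-dose vaccine 327/543 = 60.2% → the protein-subunit vaccine
40–64: the protein-subunit vaccine 136/251 = 54.2%, the two-dose vaccine 36/81 = 44.4% → the protein-subunit vaccine
Overall: the protein-subunit vaccine 298/720 = 41.4%, the two-dose vaccine 368/648 = 56.8% → the two-dose vaccine
The protein-subunit vaccine wins each age group but the two-dose vaccine wins overall — the comparison reverses. The protein-subunit vaccine's recipients skew toward 65-plus, which has a lower base rate.

No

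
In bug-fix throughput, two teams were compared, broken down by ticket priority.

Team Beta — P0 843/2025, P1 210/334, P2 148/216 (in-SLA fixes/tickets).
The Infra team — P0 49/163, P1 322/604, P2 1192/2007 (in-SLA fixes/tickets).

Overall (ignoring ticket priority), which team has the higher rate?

P0: Team Beta 843/2025 = 41.6%, the Infra team 49/163 = 30.1% → Team Beta
P1: Team Beta 210/334 = 62.9%, the Infra team 322/604 = 53.3% → Team Beta
P2: Team Beta 148/216 = 68.5%, the Infra team 1192/2007 = 59.4% → Team Beta
Overall: Team Beta 1201/2575 = 46.6%, the Infra team 1563/2774 = 56.3% → the Infra team
(Team Beta wins every ticket group but the Infra team wins overall — Team Beta's tickets skew toward the low-rate P0 group.)

the Infra team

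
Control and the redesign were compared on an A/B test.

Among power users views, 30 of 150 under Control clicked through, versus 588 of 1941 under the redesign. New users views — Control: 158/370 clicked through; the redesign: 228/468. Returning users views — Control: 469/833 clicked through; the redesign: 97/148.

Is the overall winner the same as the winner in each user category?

Power users: Control 30/150 = 20.0%, the redesign 588/1941 = 30.3% → the redesign
New users: Control 158/370 = 42.7%, the redesign 228/468 = 48.7% → the redesign
Returning users: Control 469/833 = 56.3%, the redesign 97/148 = 65.5% → the redesign
Overall: Control 657/1353 = 48.6%, the redesign 913/2557 = 35.7% → Control
The redesign wins each user group but Control wins overall — the comparison reverses. The redesign's views skew toward power users, which has a lower base rate.

No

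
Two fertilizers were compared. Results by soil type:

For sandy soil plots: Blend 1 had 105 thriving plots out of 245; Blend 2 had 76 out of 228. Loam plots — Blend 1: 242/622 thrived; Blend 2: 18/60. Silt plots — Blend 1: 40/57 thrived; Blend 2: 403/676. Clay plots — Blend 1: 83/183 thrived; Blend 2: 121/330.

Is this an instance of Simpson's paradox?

Sandy soil: Blend 1 105/245 = 42.9%, Blend 2 76/228 = 33.3% → Blend 1
Loam: Blend 1 242/622 = 38.9%, Blend 2 18/60 = 30.0% → Blend 1
Silt: Blend 1 40/57 = 70.2%, Blend 2 403/676 = 59.6% → Blend 1
Clay: Blend 1 83/183 = 45.4%, Blend 2 121/330 = 36.7% → Blend 1
Overall: Blend 1 470/1107 = 42.5%, Blend 2 618/1294 = 47.8% → Blend 2
Blend 1 wins each soil group but Blend 2 wins overall — the comparison reverses. Blend 1's plots skew toward loam, which has a lower base rate.

Yes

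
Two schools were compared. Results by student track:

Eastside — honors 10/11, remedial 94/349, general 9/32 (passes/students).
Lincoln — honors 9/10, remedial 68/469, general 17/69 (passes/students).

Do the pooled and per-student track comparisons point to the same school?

Honors: Eastside 10/11 = 90.9%, Lincoln 9/10 = 90.0% → Eastside
Remedial: Eastside 94/349 = 26.9%, Lincoln 68/469 = 14.5% → Eastside
General: Eastside 9/32 = 28.1%, Lincoln 17/69 = 24.6% → Eastside
Overall: Eastside 113/392 = 28.8%, Lincoln 94/548 = 17.2% → Eastside
Eastside wins overall and in every student group — no reversal.

Yes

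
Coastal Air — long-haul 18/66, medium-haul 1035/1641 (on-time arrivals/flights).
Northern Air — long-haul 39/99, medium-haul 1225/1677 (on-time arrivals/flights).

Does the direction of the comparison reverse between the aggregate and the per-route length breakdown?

Long-haul: Coastal Air 18/66 = 27.3%, Northern Air 39/99 = 39.4% → Northern Air
Medium-haul: Coastal Air 1035/1641 = 63.1%, Northern Air 1225/1677 = 73.0% → Northern Air
Overall: Coastal Air 1053/1707 = 61.7%, Northern Air 1264/1776 = 71.2% → Northern Air
Northern Air wins overall and in every route group — no reversal.

No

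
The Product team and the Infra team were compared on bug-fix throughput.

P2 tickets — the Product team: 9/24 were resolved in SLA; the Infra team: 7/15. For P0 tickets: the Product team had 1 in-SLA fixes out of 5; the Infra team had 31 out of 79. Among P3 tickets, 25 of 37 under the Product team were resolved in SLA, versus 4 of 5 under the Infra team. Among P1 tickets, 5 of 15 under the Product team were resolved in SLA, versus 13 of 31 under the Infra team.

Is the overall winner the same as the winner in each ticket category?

P2: the Product team 9/24 = 37.5%, the Infra team 7/15 = 46.7% → the Infra team
P0: the Product team 1/5 = 20.0%, the Infra team 31/79 = 39.2% → the Infra team
P3: the Product team 25/37 = 67.6%, the Infra team 4/5 = 80.0% → the Infra team
P1: the Product team 5/15 = 33.3%, the Infra team 13/31 = 41.9% → the Infra team
Overall: the Product team 40/81 = 49.4%, the Infra team 55/130 = 42.3% → the Product team
The Infra team wins each ticket group but the Product team wins overall — the comparison reverses. The Infra team's tickets skew toward P0, which has a lower base rate.

No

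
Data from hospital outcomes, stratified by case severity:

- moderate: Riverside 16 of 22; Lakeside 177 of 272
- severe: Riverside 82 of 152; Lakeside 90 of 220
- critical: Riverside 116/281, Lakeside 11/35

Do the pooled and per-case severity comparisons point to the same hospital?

Moderate: Riverside 16/22 = 72.7%, Lakeside 177/272 = 65.1% → Riverside
Severe: Riverside 82/152 = 53.9%, Lakeside 90/220 = 40.9% → Riverside
Critical: Riverside 116/281 = 41.3%, Lakeside 11/35 = 31.4% → Riverside
Overall: Riverside 214/455 = 47.0%, Lakeside 278/527 = 52.8% → Lakeside
Riverside wins each case group but Lakeside wins overall — the comparison reverses. Riverside's patients skew toward critical, which has a lower base rate.

No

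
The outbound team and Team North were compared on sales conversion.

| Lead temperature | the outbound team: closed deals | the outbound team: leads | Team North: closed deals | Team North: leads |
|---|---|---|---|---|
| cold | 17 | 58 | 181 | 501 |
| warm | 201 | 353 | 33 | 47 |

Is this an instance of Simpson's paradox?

Yes

Cold: the outbound team 17/58 = 29.3%, Team North 181/501 = 36.1% → Team North
Warm: the outbound team 201/353 = 56.9%, Team North 33/47 = 70.2% → Team North
Overall: the outbound team 218/411 = 53.0%, Team North 214/548 = 39.1% → the outbound team
Team North wins each lead group but the outbound team wins overall — the comparison reverses. Team North's leads skew toward cold, which has a lower base rate.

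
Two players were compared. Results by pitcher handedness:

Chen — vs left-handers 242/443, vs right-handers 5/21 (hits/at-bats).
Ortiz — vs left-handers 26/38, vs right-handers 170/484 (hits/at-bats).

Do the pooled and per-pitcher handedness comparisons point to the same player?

No

Vs left-handers: Chen 242/443 = 54.6%, Ortiz 26/38 = 68.4% → Ortiz
Vs right-handers: Chen 5/21 = 23.8%, Ortiz 170/484 = 35.1% → Ortiz
Overall: Chen 247/464 = 53.2%, Ortiz 196/522 = 37.5% → Chen
Ortiz wins each pitcher group but Chen wins overall — the comparison reverses. Ortiz's at-bats skew toward vs right-handers, which has a lower base rate.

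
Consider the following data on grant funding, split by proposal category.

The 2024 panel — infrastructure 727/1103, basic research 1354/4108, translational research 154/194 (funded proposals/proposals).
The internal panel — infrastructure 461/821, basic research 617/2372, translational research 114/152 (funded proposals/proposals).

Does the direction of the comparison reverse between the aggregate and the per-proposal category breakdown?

Infrastructure: the 2024 panel 727/1103 = 65.9%, the internal panel 461/821 = 56.2% → the 2024 panel
Basic research: the 2024 panel 1354/4108 = 33.0%, the internal panel 617/2372 = 26.0% → the 2024 panel
Translational research: the 2024 panel 154/194 = 79.4%, the internal panel 114/152 = 75.0% → the 2024 panel
Overall: the 2024 panel 2235/5405 = 41.4%, the internal panel 1192/3345 = 35.6% → the 2024 panel
The 2024 panel wins overall and in every proposal group — no reversal.

No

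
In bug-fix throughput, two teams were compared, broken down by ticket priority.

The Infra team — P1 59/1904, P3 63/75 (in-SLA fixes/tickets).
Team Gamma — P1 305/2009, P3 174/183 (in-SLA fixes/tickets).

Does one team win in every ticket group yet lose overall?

P1: the Infra team 59/1904 = 3.1%, Team Gamma 305/2009 = 15.2% → Team Gamma
P3: the Infra team 63/75 = 84.0%, Team Gamma 174/183 = 95.1% → Team Gamma
Overall: the Infra team 122/1979 = 6.2%, Team Gamma 479/2192 = 21.9% → Team Gamma
Team Gamma wins overall and in every ticket group — no reversal.

No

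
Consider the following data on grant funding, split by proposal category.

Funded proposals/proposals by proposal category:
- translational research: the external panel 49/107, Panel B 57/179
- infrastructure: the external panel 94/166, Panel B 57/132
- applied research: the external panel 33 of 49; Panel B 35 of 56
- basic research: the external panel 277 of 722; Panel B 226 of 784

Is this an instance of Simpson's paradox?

Translational research: the external panel 49/107 = 45.8%, Panel B 57/179 = 31.8% → the external panel
Infrastructure: the external panel 94/166 = 56.6%, Panel B 57/132 = 43.2% → the external panel
Applied research: the external panel 33/49 = 67.3%, Panel B 35/56 = 62.5% → the external panel
Basic research: the external panel 277/722 = 38.4%, Panel B 226/784 = 28.8% → the external panel
Overall: the external panel 453/1044 = 43.4%, Panel B 375/1151 = 32.6% → the external panel
The external panel wins overall and in every proposal group — no reversal.

No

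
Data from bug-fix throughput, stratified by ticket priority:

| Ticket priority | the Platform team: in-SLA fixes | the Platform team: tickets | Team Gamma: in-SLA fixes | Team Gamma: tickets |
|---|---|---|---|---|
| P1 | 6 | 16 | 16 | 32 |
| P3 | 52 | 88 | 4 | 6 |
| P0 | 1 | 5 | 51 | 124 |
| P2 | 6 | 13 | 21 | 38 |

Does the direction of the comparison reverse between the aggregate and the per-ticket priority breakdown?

Yes

P1: the Platform team 6/16 = 37.5%, Team Gamma 16/32 = 50.0% → Team Gamma
P3: the Platform team 52/88 = 59.1%, Team Gamma 4/6 = 66.7% → Team Gamma
P0: the Platform team 1/5 = 20.0%, Team Gamma 51/124 = 41.1% → Team Gamma
P2: the Platform team 6/13 = 46.2%, Team Gamma 21/38 = 55.3% → Team Gamma
Overall: the Platform team 65/122 = 53.3%, Team Gamma 92/200 = 46.0% → the Platform team
Team Gamma wins each ticket group but the Platform team wins overall — the comparison reverses. Team Gamma's tickets skew toward P0, which has a lower base rate.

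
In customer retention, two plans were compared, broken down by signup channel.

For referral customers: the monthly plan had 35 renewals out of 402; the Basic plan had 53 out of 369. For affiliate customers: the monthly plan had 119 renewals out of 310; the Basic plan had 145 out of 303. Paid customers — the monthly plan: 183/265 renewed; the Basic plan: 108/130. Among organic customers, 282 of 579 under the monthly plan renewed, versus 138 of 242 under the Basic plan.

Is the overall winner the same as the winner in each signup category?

Yes

Referral: the monthly plan 35/402 = 8.7%, the Basic plan 53/369 = 14.4% → the Basic plan
Affiliate: the monthly plan 119/310 = 38.4%, the Basic plan 145/303 = 47.9% → the Basic plan
Paid: the monthly plan 183/265 = 69.1%, the Basic plan 108/130 = 83.1% → the Basic plan
Organic: the monthly plan 282/579 = 48.7%, the Basic plan 138/242 = 57.0% → the Basic plan
Overall: the monthly plan 619/1556 = 39.8%, the Basic plan 444/1044 = 42.5% → the Basic plan
The Basic plan wins overall and in every signup group — no reversal.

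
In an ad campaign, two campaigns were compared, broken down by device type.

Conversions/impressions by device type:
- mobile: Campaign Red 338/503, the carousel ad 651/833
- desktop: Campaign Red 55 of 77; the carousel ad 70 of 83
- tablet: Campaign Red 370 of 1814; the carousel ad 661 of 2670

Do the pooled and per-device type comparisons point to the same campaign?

Mobile: Campaign Red 338/503 = 67.2%, the carousel ad 651/833 = 78.2% → the carousel ad
Desktop: Campaign Red 55/77 = 71.4%, the carousel ad 70/83 = 84.3% → the carousel ad
Tablet: Campaign Red 370/1814 = 20.4%, the carousel ad 661/2670 = 24.8% → the carousel ad
Overall: Campaign Red 763/2394 = 31.9%, the carousel ad 1382/3586 = 38.5% → the carousel ad
The carousel ad wins overall and in every device group — no reversal.

Yes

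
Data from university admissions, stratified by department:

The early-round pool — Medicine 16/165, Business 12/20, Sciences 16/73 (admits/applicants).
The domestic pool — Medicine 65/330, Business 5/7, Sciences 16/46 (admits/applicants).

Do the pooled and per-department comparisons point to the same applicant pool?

Medicine: the early-round pool 16/165 = 9.7%, the domestic pool 65/330 = 19.7% → the domestic pool
Business: the early-round pool 12/20 = 60.0%, the domestic pool 5/7 = 71.4% → the domestic pool
Sciences: the early-round pool 16/73 = 21.9%, the domestic pool 16/46 = 34.8% → the domestic pool
Overall: the early-round pool 44/258 = 17.1%, the domestic pool 86/383 = 22.5% → the domestic pool
The domestic pool wins overall and in every department group — no reversal.

Yes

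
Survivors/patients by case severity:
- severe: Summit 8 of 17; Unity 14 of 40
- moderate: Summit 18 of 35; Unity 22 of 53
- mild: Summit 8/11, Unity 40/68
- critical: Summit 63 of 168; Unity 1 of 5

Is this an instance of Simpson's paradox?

Severe: Summit 8/17 = 47.1%, Unity 14/40 = 35.0% → Summit
Moderate: Summit 18/35 = 51.4%, Unity 22/53 = 41.5% → Summit
Mild: Summit 8/11 = 72.7%, Unity 40/68 = 58.8% → Summit
Critical: Summit 63/168 = 37.5%, Unity 1/5 = 20.0% → Summit
Overall: Summit 97/231 = 42.0%, Unity 77/166 = 46.4% → Unity
Summit wins each case group but Unity wins overall — the comparison reverses. Summit's patients skew toward critical, which has a lower base rate.

Yes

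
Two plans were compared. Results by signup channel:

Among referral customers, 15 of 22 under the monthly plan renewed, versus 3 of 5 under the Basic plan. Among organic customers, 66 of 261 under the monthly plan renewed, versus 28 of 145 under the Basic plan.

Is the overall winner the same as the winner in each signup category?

Referral: the monthly plan 15/22 = 68.2%, the Basic plan 3/5 = 60.0% → the monthly plan
Organic: the monthly plan 66/261 = 25.3%, the Basic plan 28/145 = 19.3% → the monthly plan
Overall: the monthly plan 81/283 = 28.6%, the Basic plan 31/150 = 20.7% → the monthly plan
The monthly plan wins overall and in every signup group — no reversal.

Yes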